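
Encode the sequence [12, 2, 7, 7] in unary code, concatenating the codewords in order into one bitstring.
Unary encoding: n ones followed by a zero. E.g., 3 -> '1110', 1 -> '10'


Encode each number as n ones followed by a terminating 0:
  12 -> 1111111111110 (13 bits)
  2 -> 110 (3 bits)
  7 -> 11111110 (8 bits)
  7 -> 11111110 (8 bits)
Total length = 13 + 3 + 8 + 8 = 32 bits.

Unary([12, 2, 7, 7]) = 11111111111101101111111011111110 (32 bits)


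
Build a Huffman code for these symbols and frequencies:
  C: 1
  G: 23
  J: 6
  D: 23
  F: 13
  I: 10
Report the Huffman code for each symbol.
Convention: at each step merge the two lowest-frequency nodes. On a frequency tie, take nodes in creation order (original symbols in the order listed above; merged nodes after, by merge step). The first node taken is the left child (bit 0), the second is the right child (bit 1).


Huffman tree construction:
Step 1: Merge C(1) + J(6) = 7
Step 2: Merge (C+J)(7) + I(10) = 17
Step 3: Merge F(13) + ((C+J)+I)(17) = 30
Step 4: Merge G(23) + D(23) = 46
Step 5: Merge (F+((C+J)+I))(30) + (G+D)(46) = 76
Read each symbol's code off the tree from the root (left child = 0, right child = 1).

Codes:
  C: 0100 (length 4)
  G: 10 (length 2)
  J: 0101 (length 4)
  D: 11 (length 2)
  F: 00 (length 2)
  I: 011 (length 3)
Average code length: 176/76 = 2.3158 bits/symbol


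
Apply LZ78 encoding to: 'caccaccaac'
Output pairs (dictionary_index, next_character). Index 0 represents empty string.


LZ78 encoding steps:
Dictionary: {0: ''}
Step 1: w='' (idx 0), next='c' -> output (0, 'c'), add 'c' as idx 1
Step 2: w='' (idx 0), next='a' -> output (0, 'a'), add 'a' as idx 2
Step 3: w='c' (idx 1), next='c' -> output (1, 'c'), add 'cc' as idx 3
Step 4: w='a' (idx 2), next='c' -> output (2, 'c'), add 'ac' as idx 4
Step 5: w='c' (idx 1), next='a' -> output (1, 'a'), add 'ca' as idx 5
Step 6: w='ac' (idx 4), end of input -> output (4, '')


Encoded: [(0, 'c'), (0, 'a'), (1, 'c'), (2, 'c'), (1, 'a'), (4, '')]


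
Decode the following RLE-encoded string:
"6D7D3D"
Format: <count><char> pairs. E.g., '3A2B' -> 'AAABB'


Expanding each <count><char> pair:
  6D -> 'DDDDDD'
  7D -> 'DDDDDDD'
  3D -> 'DDD'

Decoded = DDDDDDDDDDDDDDDD


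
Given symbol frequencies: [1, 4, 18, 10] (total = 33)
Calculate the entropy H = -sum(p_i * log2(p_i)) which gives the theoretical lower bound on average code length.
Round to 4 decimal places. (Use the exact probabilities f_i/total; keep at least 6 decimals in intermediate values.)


Per-symbol terms -p_i * log2(p_i) with p_i = f_i/33:
  p = 1/33 = 0.030303: log2(p) = -5.044394, -p*log2(p) = 0.152860
  p = 4/33 = 0.121212: log2(p) = -3.044394, -p*log2(p) = 0.369017
  p = 18/33 = 0.545455: log2(p) = -0.874469, -p*log2(p) = 0.476983
  p = 10/33 = 0.303030: log2(p) = -1.722466, -p*log2(p) = 0.521959
H = 0.152860 + 0.369017 + 0.476983 + 0.521959 = 1.520819

H = 1.5208 bits/symbol


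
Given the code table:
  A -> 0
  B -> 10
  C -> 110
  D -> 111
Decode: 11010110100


Decoding:
110 -> C
10 -> B
110 -> C
10 -> B
0 -> A


Result: CBCBA


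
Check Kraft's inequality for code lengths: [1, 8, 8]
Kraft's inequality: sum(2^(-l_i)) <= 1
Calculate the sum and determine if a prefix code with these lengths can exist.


Sum = 2^(-1) + 2^(-8) + 2^(-8)
    = 0.5 + 0.00390625 + 0.00390625
    = 130/256 = 0.5078125
Since 0.5078125 <= 1, Kraft's inequality IS satisfied.
A prefix code with these lengths CAN exist.

Kraft sum = 0.5078125. Satisfied.


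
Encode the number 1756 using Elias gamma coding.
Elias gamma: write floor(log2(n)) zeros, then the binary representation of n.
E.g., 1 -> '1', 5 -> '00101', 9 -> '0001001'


num_bits = floor(log2(1756)) + 1 = 11
leading_zeros = num_bits - 1 = 10
binary(1756) = 11011011100

Elias gamma(1756) = '0000000000' + '11011011100' = 000000000011011011100 (21 bits)


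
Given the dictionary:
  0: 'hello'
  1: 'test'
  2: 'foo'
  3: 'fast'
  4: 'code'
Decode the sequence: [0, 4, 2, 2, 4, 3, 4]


Look up each index in the dictionary:
  0 -> 'hello'
  4 -> 'code'
  2 -> 'foo'
  2 -> 'foo'
  4 -> 'code'
  3 -> 'fast'
  4 -> 'code'

Decoded: "hello code foo foo code fast code"


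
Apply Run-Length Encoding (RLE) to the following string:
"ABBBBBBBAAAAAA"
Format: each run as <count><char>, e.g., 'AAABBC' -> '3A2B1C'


Scanning runs left to right:
  i=0: run of 'A' x 1 -> '1A'
  i=1: run of 'B' x 7 -> '7B'
  i=8: run of 'A' x 6 -> '6A'

RLE = 1A7B6A


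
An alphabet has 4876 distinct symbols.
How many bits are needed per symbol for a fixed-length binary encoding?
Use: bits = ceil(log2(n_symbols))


log2(4876) = 12.2515
Bracket: 2^12 = 4096 < 4876 <= 2^13 = 8192
So ceil(log2(4876)) = 13

bits = ceil(log2(4876)) = ceil(12.2515) = 13 bits


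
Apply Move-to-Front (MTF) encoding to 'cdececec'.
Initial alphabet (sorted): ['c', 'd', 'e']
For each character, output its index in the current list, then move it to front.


MTF encoding:
'c': index 0 in ['c', 'd', 'e'] -> ['c', 'd', 'e']
'd': index 1 in ['c', 'd', 'e'] -> ['d', 'c', 'e']
'e': index 2 in ['d', 'c', 'e'] -> ['e', 'd', 'c']
'c': index 2 in ['e', 'd', 'c'] -> ['c', 'e', 'd']
'e': index 1 in ['c', 'e', 'd'] -> ['e', 'c', 'd']
'c': index 1 in ['e', 'c', 'd'] -> ['c', 'e', 'd']
'e': index 1 in ['c', 'e', 'd'] -> ['e', 'c', 'd']
'c': index 1 in ['e', 'c', 'd'] -> ['c', 'e', 'd']


Output: [0, 1, 2, 2, 1, 1, 1, 1]


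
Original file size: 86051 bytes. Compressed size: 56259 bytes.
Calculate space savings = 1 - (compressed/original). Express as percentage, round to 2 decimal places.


ratio = compressed/original = 56259/86051 = 0.653787
savings = 1 - ratio = 1 - 0.653787 = 0.346213
as a percentage: 0.346213 * 100 = 34.62%

Space savings = 1 - 56259/86051 = 34.62%


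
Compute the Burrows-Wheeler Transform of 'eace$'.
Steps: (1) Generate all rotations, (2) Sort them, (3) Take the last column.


Rotations (sorted):
  0: $eace -> last char: e
  1: ace$e -> last char: e
  2: ce$ea -> last char: a
  3: e$eac -> last char: c
  4: eace$ -> last char: $


BWT = eeac$


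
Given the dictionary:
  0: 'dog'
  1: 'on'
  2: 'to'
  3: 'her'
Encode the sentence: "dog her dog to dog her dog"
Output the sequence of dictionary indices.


Look up each word in the dictionary:
  'dog' -> 0
  'her' -> 3
  'dog' -> 0
  'to' -> 2
  'dog' -> 0
  'her' -> 3
  'dog' -> 0

Encoded: [0, 3, 0, 2, 0, 3, 0]


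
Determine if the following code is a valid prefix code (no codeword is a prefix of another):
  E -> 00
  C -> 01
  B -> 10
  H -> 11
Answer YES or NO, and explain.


Checking each pair (does one codeword prefix another?):
  E='00' vs C='01': no prefix
  E='00' vs B='10': no prefix
  E='00' vs H='11': no prefix
  C='01' vs E='00': no prefix
  C='01' vs B='10': no prefix
  C='01' vs H='11': no prefix
  B='10' vs E='00': no prefix
  B='10' vs C='01': no prefix
  B='10' vs H='11': no prefix
  H='11' vs E='00': no prefix
  H='11' vs C='01': no prefix
  H='11' vs B='10': no prefix
No violation found over all pairs.

YES -- this is a valid prefix code. No codeword is a prefix of any other codeword.


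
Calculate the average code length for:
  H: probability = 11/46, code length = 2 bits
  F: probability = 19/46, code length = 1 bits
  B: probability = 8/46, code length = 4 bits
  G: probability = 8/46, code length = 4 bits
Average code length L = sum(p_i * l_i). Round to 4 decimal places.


Weighted contributions p_i * l_i:
  H: (11/46) * 2 = 22/46
  F: (19/46) * 1 = 19/46
  B: (8/46) * 4 = 32/46
  G: (8/46) * 4 = 32/46
Sum = (22 + 19 + 32 + 32)/46 = 105/46

L = 105/46 = 2.2826 bits/symbol


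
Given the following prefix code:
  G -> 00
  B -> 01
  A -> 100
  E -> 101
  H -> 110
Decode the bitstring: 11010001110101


Decoding step by step:
Bits 110 -> H
Bits 100 -> A
Bits 01 -> B
Bits 110 -> H
Bits 101 -> E


Decoded message: HABHE


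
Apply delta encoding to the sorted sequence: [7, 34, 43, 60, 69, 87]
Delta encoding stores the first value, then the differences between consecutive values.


First value: 7
Deltas:
  34 - 7 = 27
  43 - 34 = 9
  60 - 43 = 17
  69 - 60 = 9
  87 - 69 = 18


Delta encoded: [7, 27, 9, 17, 9, 18]


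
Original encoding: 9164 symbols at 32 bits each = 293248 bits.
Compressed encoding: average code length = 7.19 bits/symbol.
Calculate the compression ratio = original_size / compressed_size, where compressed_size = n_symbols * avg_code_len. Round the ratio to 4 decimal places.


original_size = n_symbols * orig_bits = 9164 * 32 = 293248 bits
compressed_size = n_symbols * avg_code_len = 9164 * 7.19 = 65889.16 bits
ratio = original_size / compressed_size = 293248 / 65889.16 = 4.4506

Compression ratio = 4.4506


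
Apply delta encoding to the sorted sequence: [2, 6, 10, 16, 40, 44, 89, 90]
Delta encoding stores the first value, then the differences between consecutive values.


First value: 2
Deltas:
  6 - 2 = 4
  10 - 6 = 4
  16 - 10 = 6
  40 - 16 = 24
  44 - 40 = 4
  89 - 44 = 45
  90 - 89 = 1


Delta encoded: [2, 4, 4, 6, 24, 4, 45, 1]


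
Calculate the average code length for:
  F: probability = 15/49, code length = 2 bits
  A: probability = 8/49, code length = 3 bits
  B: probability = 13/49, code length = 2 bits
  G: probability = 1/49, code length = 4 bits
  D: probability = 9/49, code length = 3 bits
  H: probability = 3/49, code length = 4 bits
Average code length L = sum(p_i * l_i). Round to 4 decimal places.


Weighted contributions p_i * l_i:
  F: (15/49) * 2 = 30/49
  A: (8/49) * 3 = 24/49
  B: (13/49) * 2 = 26/49
  G: (1/49) * 4 = 4/49
  D: (9/49) * 3 = 27/49
  H: (3/49) * 4 = 12/49
Sum = (30 + 24 + 26 + 4 + 27 + 12)/49 = 123/49

L = 123/49 = 2.5102 bits/symbol


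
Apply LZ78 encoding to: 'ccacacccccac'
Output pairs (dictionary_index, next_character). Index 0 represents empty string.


LZ78 encoding steps:
Dictionary: {0: ''}
Step 1: w='' (idx 0), next='c' -> output (0, 'c'), add 'c' as idx 1
Step 2: w='c' (idx 1), next='a' -> output (1, 'a'), add 'ca' as idx 2
Step 3: w='ca' (idx 2), next='c' -> output (2, 'c'), add 'cac' as idx 3
Step 4: w='c' (idx 1), next='c' -> output (1, 'c'), add 'cc' as idx 4
Step 5: w='cc' (idx 4), next='a' -> output (4, 'a'), add 'cca' as idx 5
Step 6: w='c' (idx 1), end of input -> output (1, '')


Encoded: [(0, 'c'), (1, 'a'), (2, 'c'), (1, 'c'), (4, 'a'), (1, '')]


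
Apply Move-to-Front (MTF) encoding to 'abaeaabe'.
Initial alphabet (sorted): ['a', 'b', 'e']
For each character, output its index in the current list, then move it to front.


MTF encoding:
'a': index 0 in ['a', 'b', 'e'] -> ['a', 'b', 'e']
'b': index 1 in ['a', 'b', 'e'] -> ['b', 'a', 'e']
'a': index 1 in ['b', 'a', 'e'] -> ['a', 'b', 'e']
'e': index 2 in ['a', 'b', 'e'] -> ['e', 'a', 'b']
'a': index 1 in ['e', 'a', 'b'] -> ['a', 'e', 'b']
'a': index 0 in ['a', 'e', 'b'] -> ['a', 'e', 'b']
'b': index 2 in ['a', 'e', 'b'] -> ['b', 'a', 'e']
'e': index 2 in ['b', 'a', 'e'] -> ['e', 'b', 'a']


Output: [0, 1, 1, 2, 1, 0, 2, 2]


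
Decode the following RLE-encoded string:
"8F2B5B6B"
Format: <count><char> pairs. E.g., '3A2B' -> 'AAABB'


Expanding each <count><char> pair:
  8F -> 'FFFFFFFF'
  2B -> 'BB'
  5B -> 'BBBBB'
  6B -> 'BBBBBB'

Decoded = FFFFFFFFBBBBBBBBBBBBB


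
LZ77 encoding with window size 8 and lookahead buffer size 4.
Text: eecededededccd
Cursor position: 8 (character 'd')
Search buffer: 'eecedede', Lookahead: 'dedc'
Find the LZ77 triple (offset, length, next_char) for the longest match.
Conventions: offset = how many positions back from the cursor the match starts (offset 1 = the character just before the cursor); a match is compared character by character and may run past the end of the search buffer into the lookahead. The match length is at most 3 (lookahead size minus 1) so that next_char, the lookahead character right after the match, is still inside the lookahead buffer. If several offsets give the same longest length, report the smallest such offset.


Try each offset into the search buffer:
  offset=1 (pos 7, char 'e'): match length 0
  offset=2 (pos 6, char 'd'): match length 3
  offset=3 (pos 5, char 'e'): match length 0
  offset=4 (pos 4, char 'd'): match length 3
  offset=5 (pos 3, char 'e'): match length 0
  offset=6 (pos 2, char 'c'): match length 0
  offset=7 (pos 1, char 'e'): match length 0
  offset=8 (pos 0, char 'e'): match length 0
Longest match has length 3, found at offsets 2, 4; take the smallest, offset 2.
next_char = character at position 8 + 3 = 11 -> 'c'

Best match: offset=2, length=3 (matching 'ded' starting at position 6)
LZ77 triple: (2, 3, 'c')


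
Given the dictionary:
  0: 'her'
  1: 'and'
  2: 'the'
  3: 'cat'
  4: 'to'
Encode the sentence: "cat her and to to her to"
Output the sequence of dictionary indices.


Look up each word in the dictionary:
  'cat' -> 3
  'her' -> 0
  'and' -> 1
  'to' -> 4
  'to' -> 4
  'her' -> 0
  'to' -> 4

Encoded: [3, 0, 1, 4, 4, 0, 4]


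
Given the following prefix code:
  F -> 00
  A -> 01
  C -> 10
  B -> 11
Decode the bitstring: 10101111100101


Decoding step by step:
Bits 10 -> C
Bits 10 -> C
Bits 11 -> B
Bits 11 -> B
Bits 10 -> C
Bits 01 -> A
Bits 01 -> A


Decoded message: CCBBCAA


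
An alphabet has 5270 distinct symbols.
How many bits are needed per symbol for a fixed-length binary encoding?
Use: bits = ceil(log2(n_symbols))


log2(5270) = 12.3636
Bracket: 2^12 = 4096 < 5270 <= 2^13 = 8192
So ceil(log2(5270)) = 13

bits = ceil(log2(5270)) = ceil(12.3636) = 13 bits


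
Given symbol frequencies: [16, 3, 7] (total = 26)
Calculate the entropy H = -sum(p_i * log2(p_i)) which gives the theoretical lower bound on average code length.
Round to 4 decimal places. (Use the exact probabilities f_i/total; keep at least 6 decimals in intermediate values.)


Per-symbol terms -p_i * log2(p_i) with p_i = f_i/26:
  p = 16/26 = 0.615385: log2(p) = -0.700440, -p*log2(p) = 0.431040
  p = 3/26 = 0.115385: log2(p) = -3.115477, -p*log2(p) = 0.359478
  p = 7/26 = 0.269231: log2(p) = -1.893085, -p*log2(p) = 0.509677
H = 0.431040 + 0.359478 + 0.509677 = 1.300195

H = 1.3002 bits/symbol


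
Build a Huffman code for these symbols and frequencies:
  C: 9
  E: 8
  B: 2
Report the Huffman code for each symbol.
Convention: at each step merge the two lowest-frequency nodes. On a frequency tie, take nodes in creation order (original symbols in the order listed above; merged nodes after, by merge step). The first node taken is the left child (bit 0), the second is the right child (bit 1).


Huffman tree construction:
Step 1: Merge B(2) + E(8) = 10
Step 2: Merge C(9) + (B+E)(10) = 19
Read each symbol's code off the tree from the root (left child = 0, right child = 1).

Codes:
  C: 0 (length 1)
  E: 11 (length 2)
  B: 10 (length 2)
Average code length: 29/19 = 1.5263 bits/symbol


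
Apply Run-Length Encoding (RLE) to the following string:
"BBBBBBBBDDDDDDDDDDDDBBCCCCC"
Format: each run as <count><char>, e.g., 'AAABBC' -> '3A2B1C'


Scanning runs left to right:
  i=0: run of 'B' x 8 -> '8B'
  i=8: run of 'D' x 12 -> '12D'
  i=20: run of 'B' x 2 -> '2B'
  i=22: run of 'C' x 5 -> '5C'

RLE = 8B12D2B5C


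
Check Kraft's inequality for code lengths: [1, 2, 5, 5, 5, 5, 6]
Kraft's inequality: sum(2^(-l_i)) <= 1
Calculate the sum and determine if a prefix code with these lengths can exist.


Sum = 2^(-1) + 2^(-2) + 2^(-5) + 2^(-5) + 2^(-5) + 2^(-5) + 2^(-6)
    = 0.5 + 0.25 + 0.03125 + 0.03125 + 0.03125 + 0.03125 + 0.015625
    = 57/64 = 0.890625
Since 0.890625 <= 1, Kraft's inequality IS satisfied.
A prefix code with these lengths CAN exist.

Kraft sum = 0.890625. Satisfied.


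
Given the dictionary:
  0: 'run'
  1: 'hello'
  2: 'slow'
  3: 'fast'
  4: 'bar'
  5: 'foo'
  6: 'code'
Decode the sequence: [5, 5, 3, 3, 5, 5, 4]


Look up each index in the dictionary:
  5 -> 'foo'
  5 -> 'foo'
  3 -> 'fast'
  3 -> 'fast'
  5 -> 'foo'
  5 -> 'foo'
  4 -> 'bar'

Decoded: "foo foo fast fast foo foo bar"


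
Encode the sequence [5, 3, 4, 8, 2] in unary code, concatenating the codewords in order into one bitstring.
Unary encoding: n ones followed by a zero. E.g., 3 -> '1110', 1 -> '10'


Encode each number as n ones followed by a terminating 0:
  5 -> 111110 (6 bits)
  3 -> 1110 (4 bits)
  4 -> 11110 (5 bits)
  8 -> 111111110 (9 bits)
  2 -> 110 (3 bits)
Total length = 6 + 4 + 5 + 9 + 3 = 27 bits.

Unary([5, 3, 4, 8, 2]) = 111110111011110111111110110 (27 bits)


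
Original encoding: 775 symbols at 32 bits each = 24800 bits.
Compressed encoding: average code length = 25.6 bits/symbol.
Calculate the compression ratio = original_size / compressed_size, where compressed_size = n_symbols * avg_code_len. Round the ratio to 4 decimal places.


original_size = n_symbols * orig_bits = 775 * 32 = 24800 bits
compressed_size = n_symbols * avg_code_len = 775 * 25.6 = 19840.0 bits
ratio = original_size / compressed_size = 24800 / 19840.0 = 1.25

Compression ratio = 1.25


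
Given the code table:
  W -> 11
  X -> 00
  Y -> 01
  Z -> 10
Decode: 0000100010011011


Decoding:
00 -> X
00 -> X
10 -> Z
00 -> X
10 -> Z
01 -> Y
10 -> Z
11 -> W


Result: XXZXZYZW


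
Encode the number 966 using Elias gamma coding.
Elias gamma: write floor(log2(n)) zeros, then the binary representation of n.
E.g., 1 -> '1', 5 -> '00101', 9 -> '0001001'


num_bits = floor(log2(966)) + 1 = 10
leading_zeros = num_bits - 1 = 9
binary(966) = 1111000110

Elias gamma(966) = '000000000' + '1111000110' = 0000000001111000110 (19 bits)


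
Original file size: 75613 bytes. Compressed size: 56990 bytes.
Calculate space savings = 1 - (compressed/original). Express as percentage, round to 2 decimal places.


ratio = compressed/original = 56990/75613 = 0.753706
savings = 1 - ratio = 1 - 0.753706 = 0.246294
as a percentage: 0.246294 * 100 = 24.63%

Space savings = 1 - 56990/75613 = 24.63%


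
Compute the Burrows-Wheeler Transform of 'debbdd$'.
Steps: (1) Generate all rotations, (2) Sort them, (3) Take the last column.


Rotations (sorted):
  0: $debbdd -> last char: d
  1: bbdd$de -> last char: e
  2: bdd$deb -> last char: b
  3: d$debbd -> last char: d
  4: dd$debb -> last char: b
  5: debbdd$ -> last char: $
  6: ebbdd$d -> last char: d


BWT = debdb$d


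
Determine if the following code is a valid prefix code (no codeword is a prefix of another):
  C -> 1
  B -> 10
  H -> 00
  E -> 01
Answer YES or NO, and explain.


Checking each pair (does one codeword prefix another?):
  C='1' vs B='10': prefix -- VIOLATION

NO -- this is NOT a valid prefix code. C (1) is a prefix of B (10).


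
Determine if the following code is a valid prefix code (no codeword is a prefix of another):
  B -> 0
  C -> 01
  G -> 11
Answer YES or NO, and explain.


Checking each pair (does one codeword prefix another?):
  B='0' vs C='01': prefix -- VIOLATION

NO -- this is NOT a valid prefix code. B (0) is a prefix of C (01).


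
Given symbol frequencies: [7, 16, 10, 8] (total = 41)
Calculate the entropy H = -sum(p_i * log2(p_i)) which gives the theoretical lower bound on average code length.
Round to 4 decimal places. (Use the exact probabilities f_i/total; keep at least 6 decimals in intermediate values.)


Per-symbol terms -p_i * log2(p_i) with p_i = f_i/41:
  p = 7/41 = 0.170732: log2(p) = -2.550197, -p*log2(p) = 0.435400
  p = 16/41 = 0.390244: log2(p) = -1.357552, -p*log2(p) = 0.529776
  p = 10/41 = 0.243902: log2(p) = -2.035624, -p*log2(p) = 0.496494
  p = 8/41 = 0.195122: log2(p) = -2.357552, -p*log2(p) = 0.460010
H = 0.435400 + 0.529776 + 0.496494 + 0.460010 = 1.921680

H = 1.9217 bits/symbol


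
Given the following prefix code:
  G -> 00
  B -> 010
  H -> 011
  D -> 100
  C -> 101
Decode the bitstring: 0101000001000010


Decoding step by step:
Bits 010 -> B
Bits 100 -> D
Bits 00 -> G
Bits 010 -> B
Bits 00 -> G
Bits 010 -> B


Decoded message: BDGBGB


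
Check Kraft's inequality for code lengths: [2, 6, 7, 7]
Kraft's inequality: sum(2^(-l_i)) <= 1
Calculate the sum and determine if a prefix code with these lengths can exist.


Sum = 2^(-2) + 2^(-6) + 2^(-7) + 2^(-7)
    = 0.25 + 0.015625 + 0.0078125 + 0.0078125
    = 36/128 = 0.28125
Since 0.28125 <= 1, Kraft's inequality IS satisfied.
A prefix code with these lengths CAN exist.

Kraft sum = 0.28125. Satisfied.


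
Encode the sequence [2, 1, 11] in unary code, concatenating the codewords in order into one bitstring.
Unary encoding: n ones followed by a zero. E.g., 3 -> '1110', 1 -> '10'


Encode each number as n ones followed by a terminating 0:
  2 -> 110 (3 bits)
  1 -> 10 (2 bits)
  11 -> 111111111110 (12 bits)
Total length = 3 + 2 + 12 = 17 bits.

Unary([2, 1, 11]) = 11010111111111110 (17 bits)


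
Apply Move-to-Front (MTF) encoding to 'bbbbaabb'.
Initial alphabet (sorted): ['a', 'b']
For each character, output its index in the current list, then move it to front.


MTF encoding:
'b': index 1 in ['a', 'b'] -> ['b', 'a']
'b': index 0 in ['b', 'a'] -> ['b', 'a']
'b': index 0 in ['b', 'a'] -> ['b', 'a']
'b': index 0 in ['b', 'a'] -> ['b', 'a']
'a': index 1 in ['b', 'a'] -> ['a', 'b']
'a': index 0 in ['a', 'b'] -> ['a', 'b']
'b': index 1 in ['a', 'b'] -> ['b', 'a']
'b': index 0 in ['b', 'a'] -> ['b', 'a']


Output: [1, 0, 0, 0, 1, 0, 1, 0]


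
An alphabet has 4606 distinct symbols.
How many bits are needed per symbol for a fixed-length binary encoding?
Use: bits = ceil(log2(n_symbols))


log2(4606) = 12.1693
Bracket: 2^12 = 4096 < 4606 <= 2^13 = 8192
So ceil(log2(4606)) = 13

bits = ceil(log2(4606)) = ceil(12.1693) = 13 bits


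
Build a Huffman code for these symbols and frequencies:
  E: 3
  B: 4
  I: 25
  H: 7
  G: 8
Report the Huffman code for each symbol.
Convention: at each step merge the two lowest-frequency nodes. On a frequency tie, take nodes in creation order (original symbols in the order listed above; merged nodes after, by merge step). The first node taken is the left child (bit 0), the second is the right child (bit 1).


Huffman tree construction:
Step 1: Merge E(3) + B(4) = 7
Step 2: Merge H(7) + (E+B)(7) = 14
Step 3: Merge G(8) + (H+(E+B))(14) = 22
Step 4: Merge (G+(H+(E+B)))(22) + I(25) = 47
Read each symbol's code off the tree from the root (left child = 0, right child = 1).

Codes:
  E: 0110 (length 4)
  B: 0111 (length 4)
  I: 1 (length 1)
  H: 010 (length 3)
  G: 00 (length 2)
Average code length: 90/47 = 1.9149 bits/symbol


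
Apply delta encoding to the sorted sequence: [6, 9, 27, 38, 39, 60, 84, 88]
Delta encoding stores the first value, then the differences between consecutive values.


First value: 6
Deltas:
  9 - 6 = 3
  27 - 9 = 18
  38 - 27 = 11
  39 - 38 = 1
  60 - 39 = 21
  84 - 60 = 24
  88 - 84 = 4


Delta encoded: [6, 3, 18, 11, 1, 21, 24, 4]


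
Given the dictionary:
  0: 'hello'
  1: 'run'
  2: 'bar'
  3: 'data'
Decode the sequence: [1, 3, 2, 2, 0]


Look up each index in the dictionary:
  1 -> 'run'
  3 -> 'data'
  2 -> 'bar'
  2 -> 'bar'
  0 -> 'hello'

Decoded: "run data bar bar hello"


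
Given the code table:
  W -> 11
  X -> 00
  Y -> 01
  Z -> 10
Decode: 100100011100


Decoding:
10 -> Z
01 -> Y
00 -> X
01 -> Y
11 -> W
00 -> X


Result: ZYXYWX


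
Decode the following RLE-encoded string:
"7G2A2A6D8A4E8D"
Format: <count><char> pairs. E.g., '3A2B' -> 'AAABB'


Expanding each <count><char> pair:
  7G -> 'GGGGGGG'
  2A -> 'AA'
  2A -> 'AA'
  6D -> 'DDDDDD'
  8A -> 'AAAAAAAA'
  4E -> 'EEEE'
  8D -> 'DDDDDDDD'

Decoded = GGGGGGGAAAADDDDDDAAAAAAAAEEEEDDDDDDDD


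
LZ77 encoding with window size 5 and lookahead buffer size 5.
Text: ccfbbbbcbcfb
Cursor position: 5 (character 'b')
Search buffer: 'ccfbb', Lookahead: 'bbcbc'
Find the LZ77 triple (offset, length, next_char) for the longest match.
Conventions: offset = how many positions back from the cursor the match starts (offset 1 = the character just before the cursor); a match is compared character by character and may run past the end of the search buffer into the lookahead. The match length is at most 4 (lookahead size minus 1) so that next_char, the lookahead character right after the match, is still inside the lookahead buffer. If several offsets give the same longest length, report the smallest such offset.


Try each offset into the search buffer:
  offset=1 (pos 4, char 'b'): match length 2
  offset=2 (pos 3, char 'b'): match length 2
  offset=3 (pos 2, char 'f'): match length 0
  offset=4 (pos 1, char 'c'): match length 0
  offset=5 (pos 0, char 'c'): match length 0
Longest match has length 2, found at offsets 1, 2; take the smallest, offset 1.
next_char = character at position 5 + 2 = 7 -> 'c'

Best match: offset=1, length=2 (matching 'bb' starting at position 4)
LZ77 triple: (1, 2, 'c')


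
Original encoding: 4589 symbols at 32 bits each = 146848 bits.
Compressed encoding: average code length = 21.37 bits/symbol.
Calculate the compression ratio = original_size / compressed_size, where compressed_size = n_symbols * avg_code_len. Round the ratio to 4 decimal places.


original_size = n_symbols * orig_bits = 4589 * 32 = 146848 bits
compressed_size = n_symbols * avg_code_len = 4589 * 21.37 = 98066.93 bits
ratio = original_size / compressed_size = 146848 / 98066.93 = 1.4974

Compression ratio = 1.4974


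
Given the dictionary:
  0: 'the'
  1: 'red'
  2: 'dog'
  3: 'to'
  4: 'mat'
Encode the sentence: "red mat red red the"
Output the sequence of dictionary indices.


Look up each word in the dictionary:
  'red' -> 1
  'mat' -> 4
  'red' -> 1
  'red' -> 1
  'the' -> 0

Encoded: [1, 4, 1, 1, 0]


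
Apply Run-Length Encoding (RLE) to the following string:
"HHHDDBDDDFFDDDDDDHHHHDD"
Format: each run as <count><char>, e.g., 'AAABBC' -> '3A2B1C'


Scanning runs left to right:
  i=0: run of 'H' x 3 -> '3H'
  i=3: run of 'D' x 2 -> '2D'
  i=5: run of 'B' x 1 -> '1B'
  i=6: run of 'D' x 3 -> '3D'
  i=9: run of 'F' x 2 -> '2F'
  i=11: run of 'D' x 6 -> '6D'
  i=17: run of 'H' x 4 -> '4H'
  i=21: run of 'D' x 2 -> '2D'

RLE = 3H2D1B3D2F6D4H2D


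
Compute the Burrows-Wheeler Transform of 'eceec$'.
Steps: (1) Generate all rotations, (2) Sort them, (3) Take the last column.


Rotations (sorted):
  0: $eceec -> last char: c
  1: c$ecee -> last char: e
  2: ceec$e -> last char: e
  3: ec$ece -> last char: e
  4: eceec$ -> last char: $
  5: eec$ec -> last char: c


BWT = ceee$c


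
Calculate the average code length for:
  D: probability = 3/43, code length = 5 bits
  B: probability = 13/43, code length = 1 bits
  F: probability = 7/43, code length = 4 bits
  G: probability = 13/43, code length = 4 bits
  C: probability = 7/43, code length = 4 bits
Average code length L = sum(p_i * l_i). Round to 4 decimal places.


Weighted contributions p_i * l_i:
  D: (3/43) * 5 = 15/43
  B: (13/43) * 1 = 13/43
  F: (7/43) * 4 = 28/43
  G: (13/43) * 4 = 52/43
  C: (7/43) * 4 = 28/43
Sum = (15 + 13 + 28 + 52 + 28)/43 = 136/43

L = 136/43 = 3.1628 bits/symbol


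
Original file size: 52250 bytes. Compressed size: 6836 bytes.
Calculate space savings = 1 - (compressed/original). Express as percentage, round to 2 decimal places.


ratio = compressed/original = 6836/52250 = 0.130833
savings = 1 - ratio = 1 - 0.130833 = 0.869167
as a percentage: 0.869167 * 100 = 86.92%

Space savings = 1 - 6836/52250 = 86.92%


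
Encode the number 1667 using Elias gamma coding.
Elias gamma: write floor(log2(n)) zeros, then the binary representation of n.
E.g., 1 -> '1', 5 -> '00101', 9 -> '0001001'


num_bits = floor(log2(1667)) + 1 = 11
leading_zeros = num_bits - 1 = 10
binary(1667) = 11010000011

Elias gamma(1667) = '0000000000' + '11010000011' = 000000000011010000011 (21 bits)


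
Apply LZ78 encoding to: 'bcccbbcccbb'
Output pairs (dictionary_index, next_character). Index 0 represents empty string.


LZ78 encoding steps:
Dictionary: {0: ''}
Step 1: w='' (idx 0), next='b' -> output (0, 'b'), add 'b' as idx 1
Step 2: w='' (idx 0), next='c' -> output (0, 'c'), add 'c' as idx 2
Step 3: w='c' (idx 2), next='c' -> output (2, 'c'), add 'cc' as idx 3
Step 4: w='b' (idx 1), next='b' -> output (1, 'b'), add 'bb' as idx 4
Step 5: w='cc' (idx 3), next='c' -> output (3, 'c'), add 'ccc' as idx 5
Step 6: w='bb' (idx 4), end of input -> output (4, '')


Encoded: [(0, 'b'), (0, 'c'), (2, 'c'), (1, 'b'), (3, 'c'), (4, '')]


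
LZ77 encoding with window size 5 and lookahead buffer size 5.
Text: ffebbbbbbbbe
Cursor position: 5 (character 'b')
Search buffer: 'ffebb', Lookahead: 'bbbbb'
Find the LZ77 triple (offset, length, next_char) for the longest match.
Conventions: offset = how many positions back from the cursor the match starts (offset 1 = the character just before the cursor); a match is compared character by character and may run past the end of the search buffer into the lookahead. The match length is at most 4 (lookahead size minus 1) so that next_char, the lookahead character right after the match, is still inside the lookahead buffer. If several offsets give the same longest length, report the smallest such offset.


Try each offset into the search buffer:
  offset=1 (pos 4, char 'b'): match length 4
  offset=2 (pos 3, char 'b'): match length 4
  offset=3 (pos 2, char 'e'): match length 0
  offset=4 (pos 1, char 'f'): match length 0
  offset=5 (pos 0, char 'f'): match length 0
Longest match has length 4, found at offsets 1, 2; take the smallest, offset 1.
next_char = character at position 5 + 4 = 9 -> 'b'

Best match: offset=1, length=4 (matching 'bbbb' starting at position 4)
LZ77 triple: (1, 4, 'b')


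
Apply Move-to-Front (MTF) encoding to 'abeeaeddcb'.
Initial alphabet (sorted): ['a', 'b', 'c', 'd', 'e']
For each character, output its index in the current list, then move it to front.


MTF encoding:
'a': index 0 in ['a', 'b', 'c', 'd', 'e'] -> ['a', 'b', 'c', 'd', 'e']
'b': index 1 in ['a', 'b', 'c', 'd', 'e'] -> ['b', 'a', 'c', 'd', 'e']
'e': index 4 in ['b', 'a', 'c', 'd', 'e'] -> ['e', 'b', 'a', 'c', 'd']
'e': index 0 in ['e', 'b', 'a', 'c', 'd'] -> ['e', 'b', 'a', 'c', 'd']
'a': index 2 in ['e', 'b', 'a', 'c', 'd'] -> ['a', 'e', 'b', 'c', 'd']
'e': index 1 in ['a', 'e', 'b', 'c', 'd'] -> ['e', 'a', 'b', 'c', 'd']
'd': index 4 in ['e', 'a', 'b', 'c', 'd'] -> ['d', 'e', 'a', 'b', 'c']
'd': index 0 in ['d', 'e', 'a', 'b', 'c'] -> ['d', 'e', 'a', 'b', 'c']
'c': index 4 in ['d', 'e', 'a', 'b', 'c'] -> ['c', 'd', 'e', 'a', 'b']
'b': index 4 in ['c', 'd', 'e', 'a', 'b'] -> ['b', 'c', 'd', 'e', 'a']


Output: [0, 1, 4, 0, 2, 1, 4, 0, 4, 4]


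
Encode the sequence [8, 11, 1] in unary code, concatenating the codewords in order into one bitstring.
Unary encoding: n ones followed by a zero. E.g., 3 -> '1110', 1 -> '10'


Encode each number as n ones followed by a terminating 0:
  8 -> 111111110 (9 bits)
  11 -> 111111111110 (12 bits)
  1 -> 10 (2 bits)
Total length = 9 + 12 + 2 = 23 bits.

Unary([8, 11, 1]) = 11111111011111111111010 (23 bits)


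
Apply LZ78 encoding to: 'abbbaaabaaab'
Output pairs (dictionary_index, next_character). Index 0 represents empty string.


LZ78 encoding steps:
Dictionary: {0: ''}
Step 1: w='' (idx 0), next='a' -> output (0, 'a'), add 'a' as idx 1
Step 2: w='' (idx 0), next='b' -> output (0, 'b'), add 'b' as idx 2
Step 3: w='b' (idx 2), next='b' -> output (2, 'b'), add 'bb' as idx 3
Step 4: w='a' (idx 1), next='a' -> output (1, 'a'), add 'aa' as idx 4
Step 5: w='a' (idx 1), next='b' -> output (1, 'b'), add 'ab' as idx 5
Step 6: w='aa' (idx 4), next='a' -> output (4, 'a'), add 'aaa' as idx 6
Step 7: w='b' (idx 2), end of input -> output (2, '')


Encoded: [(0, 'a'), (0, 'b'), (2, 'b'), (1, 'a'), (1, 'b'), (4, 'a'), (2, '')]


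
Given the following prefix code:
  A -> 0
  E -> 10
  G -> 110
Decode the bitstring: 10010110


Decoding step by step:
Bits 10 -> E
Bits 0 -> A
Bits 10 -> E
Bits 110 -> G


Decoded message: EAEG


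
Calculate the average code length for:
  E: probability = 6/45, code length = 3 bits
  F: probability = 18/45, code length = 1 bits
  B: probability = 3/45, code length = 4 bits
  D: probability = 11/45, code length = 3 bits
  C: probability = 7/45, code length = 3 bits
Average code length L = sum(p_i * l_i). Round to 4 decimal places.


Weighted contributions p_i * l_i:
  E: (6/45) * 3 = 18/45
  F: (18/45) * 1 = 18/45
  B: (3/45) * 4 = 12/45
  D: (11/45) * 3 = 33/45
  C: (7/45) * 3 = 21/45
Sum = (18 + 18 + 12 + 33 + 21)/45 = 102/45

L = 102/45 = 2.2667 bits/symbol


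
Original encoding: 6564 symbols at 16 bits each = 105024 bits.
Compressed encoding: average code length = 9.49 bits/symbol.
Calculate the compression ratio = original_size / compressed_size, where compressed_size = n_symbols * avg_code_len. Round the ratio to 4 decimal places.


original_size = n_symbols * orig_bits = 6564 * 16 = 105024 bits
compressed_size = n_symbols * avg_code_len = 6564 * 9.49 = 62292.36 bits
ratio = original_size / compressed_size = 105024 / 62292.36 = 1.686

Compression ratio = 1.686


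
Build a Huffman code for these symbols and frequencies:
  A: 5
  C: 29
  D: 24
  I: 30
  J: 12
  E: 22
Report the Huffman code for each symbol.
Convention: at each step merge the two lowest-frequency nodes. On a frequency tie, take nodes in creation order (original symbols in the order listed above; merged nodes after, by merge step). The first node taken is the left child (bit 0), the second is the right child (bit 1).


Huffman tree construction:
Step 1: Merge A(5) + J(12) = 17
Step 2: Merge (A+J)(17) + E(22) = 39
Step 3: Merge D(24) + C(29) = 53
Step 4: Merge I(30) + ((A+J)+E)(39) = 69
Step 5: Merge (D+C)(53) + (I+((A+J)+E))(69) = 122
Read each symbol's code off the tree from the root (left child = 0, right child = 1).

Codes:
  A: 1100 (length 4)
  C: 01 (length 2)
  D: 00 (length 2)
  I: 10 (length 2)
  J: 1101 (length 4)
  E: 111 (length 3)
Average code length: 300/122 = 2.4590 bits/symbol


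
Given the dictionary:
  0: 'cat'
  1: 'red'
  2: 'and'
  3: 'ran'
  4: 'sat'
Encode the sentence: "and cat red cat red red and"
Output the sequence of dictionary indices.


Look up each word in the dictionary:
  'and' -> 2
  'cat' -> 0
  'red' -> 1
  'cat' -> 0
  'red' -> 1
  'red' -> 1
  'and' -> 2

Encoded: [2, 0, 1, 0, 1, 1, 2]


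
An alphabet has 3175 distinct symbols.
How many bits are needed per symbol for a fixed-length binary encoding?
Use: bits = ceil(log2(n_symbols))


log2(3175) = 11.6325
Bracket: 2^11 = 2048 < 3175 <= 2^12 = 4096
So ceil(log2(3175)) = 12

bits = ceil(log2(3175)) = ceil(11.6325) = 12 bits


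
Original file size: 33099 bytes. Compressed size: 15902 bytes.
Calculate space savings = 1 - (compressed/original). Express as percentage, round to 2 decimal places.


ratio = compressed/original = 15902/33099 = 0.480437
savings = 1 - ratio = 1 - 0.480437 = 0.519563
as a percentage: 0.519563 * 100 = 51.96%

Space savings = 1 - 15902/33099 = 51.96%


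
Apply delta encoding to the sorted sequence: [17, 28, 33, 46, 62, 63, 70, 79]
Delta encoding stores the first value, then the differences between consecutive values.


First value: 17
Deltas:
  28 - 17 = 11
  33 - 28 = 5
  46 - 33 = 13
  62 - 46 = 16
  63 - 62 = 1
  70 - 63 = 7
  79 - 70 = 9


Delta encoded: [17, 11, 5, 13, 16, 1, 7, 9]


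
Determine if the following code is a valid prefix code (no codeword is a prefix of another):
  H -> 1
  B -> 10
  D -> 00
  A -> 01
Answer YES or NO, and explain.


Checking each pair (does one codeword prefix another?):
  H='1' vs B='10': prefix -- VIOLATION

NO -- this is NOT a valid prefix code. H (1) is a prefix of B (10).


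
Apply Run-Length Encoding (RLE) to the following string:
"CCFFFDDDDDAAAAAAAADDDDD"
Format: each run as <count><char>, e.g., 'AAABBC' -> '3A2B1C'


Scanning runs left to right:
  i=0: run of 'C' x 2 -> '2C'
  i=2: run of 'F' x 3 -> '3F'
  i=5: run of 'D' x 5 -> '5D'
  i=10: run of 'A' x 8 -> '8A'
  i=18: run of 'D' x 5 -> '5D'

RLE = 2C3F5D8A5D


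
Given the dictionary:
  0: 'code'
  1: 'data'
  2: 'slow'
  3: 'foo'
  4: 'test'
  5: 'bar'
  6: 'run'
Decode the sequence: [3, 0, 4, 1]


Look up each index in the dictionary:
  3 -> 'foo'
  0 -> 'code'
  4 -> 'test'
  1 -> 'data'

Decoded: "foo code test data"


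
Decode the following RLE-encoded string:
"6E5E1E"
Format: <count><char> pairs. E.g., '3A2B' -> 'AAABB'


Expanding each <count><char> pair:
  6E -> 'EEEEEE'
  5E -> 'EEEEE'
  1E -> 'E'

Decoded = EEEEEEEEEEEE


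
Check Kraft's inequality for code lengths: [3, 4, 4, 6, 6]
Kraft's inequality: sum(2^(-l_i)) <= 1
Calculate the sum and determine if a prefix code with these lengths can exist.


Sum = 2^(-3) + 2^(-4) + 2^(-4) + 2^(-6) + 2^(-6)
    = 0.125 + 0.0625 + 0.0625 + 0.015625 + 0.015625
    = 18/64 = 0.28125
Since 0.28125 <= 1, Kraft's inequality IS satisfied.
A prefix code with these lengths CAN exist.

Kraft sum = 0.28125. Satisfied.


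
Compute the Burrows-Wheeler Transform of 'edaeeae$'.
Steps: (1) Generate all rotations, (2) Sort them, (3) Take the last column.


Rotations (sorted):
  0: $edaeeae -> last char: e
  1: ae$edaee -> last char: e
  2: aeeae$ed -> last char: d
  3: daeeae$e -> last char: e
  4: e$edaeea -> last char: a
  5: eae$edae -> last char: e
  6: edaeeae$ -> last char: $
  7: eeae$eda -> last char: a


BWT = eedeae$a


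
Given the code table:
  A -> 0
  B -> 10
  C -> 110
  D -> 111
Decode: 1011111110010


Decoding:
10 -> B
111 -> D
111 -> D
10 -> B
0 -> A
10 -> B


Result: BDDBAB


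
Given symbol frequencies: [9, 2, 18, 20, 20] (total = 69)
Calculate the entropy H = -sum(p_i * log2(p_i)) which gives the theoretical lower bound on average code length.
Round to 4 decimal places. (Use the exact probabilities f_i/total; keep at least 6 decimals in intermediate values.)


Per-symbol terms -p_i * log2(p_i) with p_i = f_i/69:
  p = 9/69 = 0.130435: log2(p) = -2.938599, -p*log2(p) = 0.383296
  p = 2/69 = 0.028986: log2(p) = -5.108524, -p*log2(p) = 0.148073
  p = 18/69 = 0.260870: log2(p) = -1.938599, -p*log2(p) = 0.505722
  p = 20/69 = 0.289855: log2(p) = -1.786596, -p*log2(p) = 0.517854
  p = 20/69 = 0.289855: log2(p) = -1.786596, -p*log2(p) = 0.517854
H = 0.383296 + 0.148073 + 0.505722 + 0.517854 + 0.517854 = 2.072799

H = 2.0728 bits/symbol


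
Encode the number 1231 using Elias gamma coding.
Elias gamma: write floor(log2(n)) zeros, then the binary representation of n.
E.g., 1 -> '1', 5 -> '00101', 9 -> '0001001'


num_bits = floor(log2(1231)) + 1 = 11
leading_zeros = num_bits - 1 = 10
binary(1231) = 10011001111

Elias gamma(1231) = '0000000000' + '10011001111' = 000000000010011001111 (21 bits)


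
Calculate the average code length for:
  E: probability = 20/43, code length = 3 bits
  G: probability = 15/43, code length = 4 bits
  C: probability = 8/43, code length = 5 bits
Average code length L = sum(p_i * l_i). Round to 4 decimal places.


Weighted contributions p_i * l_i:
  E: (20/43) * 3 = 60/43
  G: (15/43) * 4 = 60/43
  C: (8/43) * 5 = 40/43
Sum = (60 + 60 + 40)/43 = 160/43

L = 160/43 = 3.7209 bits/symbol


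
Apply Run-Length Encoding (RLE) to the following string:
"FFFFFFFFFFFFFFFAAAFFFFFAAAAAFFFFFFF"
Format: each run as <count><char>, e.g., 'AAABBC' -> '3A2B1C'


Scanning runs left to right:
  i=0: run of 'F' x 15 -> '15F'
  i=15: run of 'A' x 3 -> '3A'
  i=18: run of 'F' x 5 -> '5F'
  i=23: run of 'A' x 5 -> '5A'
  i=28: run of 'F' x 7 -> '7F'

RLE = 15F3A5F5A7F


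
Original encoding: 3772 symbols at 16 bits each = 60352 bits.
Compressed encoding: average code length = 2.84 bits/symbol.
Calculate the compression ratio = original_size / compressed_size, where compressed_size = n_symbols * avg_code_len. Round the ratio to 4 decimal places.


original_size = n_symbols * orig_bits = 3772 * 16 = 60352 bits
compressed_size = n_symbols * avg_code_len = 3772 * 2.84 = 10712.48 bits
ratio = original_size / compressed_size = 60352 / 10712.48 = 5.6338

Compression ratio = 5.6338


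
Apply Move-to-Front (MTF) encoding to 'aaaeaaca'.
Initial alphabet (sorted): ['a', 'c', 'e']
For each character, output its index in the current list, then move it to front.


MTF encoding:
'a': index 0 in ['a', 'c', 'e'] -> ['a', 'c', 'e']
'a': index 0 in ['a', 'c', 'e'] -> ['a', 'c', 'e']
'a': index 0 in ['a', 'c', 'e'] -> ['a', 'c', 'e']
'e': index 2 in ['a', 'c', 'e'] -> ['e', 'a', 'c']
'a': index 1 in ['e', 'a', 'c'] -> ['a', 'e', 'c']
'a': index 0 in ['a', 'e', 'c'] -> ['a', 'e', 'c']
'c': index 2 in ['a', 'e', 'c'] -> ['c', 'a', 'e']
'a': index 1 in ['c', 'a', 'e'] -> ['a', 'c', 'e']


Output: [0, 0, 0, 2, 1, 0, 2, 1]
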